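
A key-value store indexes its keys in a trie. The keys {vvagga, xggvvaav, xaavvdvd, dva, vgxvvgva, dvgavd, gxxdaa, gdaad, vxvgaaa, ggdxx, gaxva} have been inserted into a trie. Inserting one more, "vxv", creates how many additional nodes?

0

Every character of "vxv" already lies on an existing path (it is a prefix of some stored word).
No new nodes are needed: 0.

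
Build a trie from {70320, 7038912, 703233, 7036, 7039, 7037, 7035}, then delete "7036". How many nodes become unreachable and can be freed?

After clearing the end-marker at "7036", prune upward until reaching a node still needed by another word.
The suffix "6" (1 node) is used only by "7036"; the node for "703" still has the child "2", so pruning stops there.
Nodes removed: 1

1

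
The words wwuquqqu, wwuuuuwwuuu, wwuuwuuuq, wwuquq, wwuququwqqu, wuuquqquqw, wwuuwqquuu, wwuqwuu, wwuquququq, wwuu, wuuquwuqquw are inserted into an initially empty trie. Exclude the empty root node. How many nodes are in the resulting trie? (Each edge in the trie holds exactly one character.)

Count nodes per top-level branch (shared prefixes stored once):
  'w'-branch (wuuquqquqw, wuuquwuqquw, wwuquq, wwuquqqu, wwuquququq, wwuququwqqu, wwuqwuu, wwuu, wwuuuuwwuuu, wwuuwqquuu, wwuuwuuuq): 52 nodes
Sum: 52

52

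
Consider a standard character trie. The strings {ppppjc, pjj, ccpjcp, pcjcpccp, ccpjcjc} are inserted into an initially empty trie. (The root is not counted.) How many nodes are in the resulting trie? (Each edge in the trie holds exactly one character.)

Insert word by word; a character creates a node only if that edge doesn't already exist:
  "ppppjc" → 6 new (p, p, p, p, j, c)
  "pjj" → prefix "p" already present; 2 new (j, j)
  "ccpjcp" → 6 new (c, c, p, j, c, p)
  "pcjcpccp" → prefix "p" already present; 7 new (c, j, c, p, c, c, p)
  "ccpjcjc" → prefix "ccpjc" already present; 2 new (j, c)
Total nodes = 6 + 2 + 6 + 7 + 2 = 23

23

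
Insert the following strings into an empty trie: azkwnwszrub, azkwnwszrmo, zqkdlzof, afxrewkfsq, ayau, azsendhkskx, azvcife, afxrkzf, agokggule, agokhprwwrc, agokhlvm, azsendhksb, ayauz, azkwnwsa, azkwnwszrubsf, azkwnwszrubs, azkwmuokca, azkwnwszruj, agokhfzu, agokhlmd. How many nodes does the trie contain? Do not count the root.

Count nodes per top-level branch (shared prefixes stored once):
  'a'-branch (afxrewkfsq, afxrkzf, agokggule, agokhfzu, agokhlmd, agokhlvm, agokhprwwrc, ayau, ayauz, azkwmuokca, azkwnwsa, azkwnwszrmo, azkwnwszrub, azkwnwszrubs, azkwnwszrubsf, azkwnwszruj, azsendhksb, azsendhkskx, azvcife): 77 nodes
  'z'-branch (zqkdlzof): 8 nodes
Sum: 85

85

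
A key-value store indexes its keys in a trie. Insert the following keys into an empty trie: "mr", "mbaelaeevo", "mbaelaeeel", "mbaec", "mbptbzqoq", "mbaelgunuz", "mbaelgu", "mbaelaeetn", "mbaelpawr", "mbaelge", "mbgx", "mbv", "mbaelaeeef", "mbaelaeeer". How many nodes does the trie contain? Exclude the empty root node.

38

Count nodes per top-level branch (shared prefixes stored once):
  'm'-branch (mbaec, mbaelaeeef, mbaelaeeel, mbaelaeeer, mbaelaeetn, mbaelaeevo, mbaelge, mbaelgu, mbaelgunuz, mbaelpawr, mbgx, mbptbzqoq, mbv, mr): 38 nodes
Sum: 38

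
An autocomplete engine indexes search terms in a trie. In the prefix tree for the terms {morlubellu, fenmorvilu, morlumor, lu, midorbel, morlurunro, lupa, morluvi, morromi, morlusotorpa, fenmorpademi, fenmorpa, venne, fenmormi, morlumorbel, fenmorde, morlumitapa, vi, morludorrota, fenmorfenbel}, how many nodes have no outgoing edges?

Leaves are exactly the stored words that no other stored word extends.
Those words: "fenmorde", "fenmorfenbel", "fenmormi", "fenmorpademi", "fenmorvilu", "lupa", "midorbel", "morlubellu", "morludorrota", "morlumitapa", "morlumorbel", "morlurunro", "morlusotorpa", "morluvi", "morromi", "venne", "vi"
Leaf count: 17

17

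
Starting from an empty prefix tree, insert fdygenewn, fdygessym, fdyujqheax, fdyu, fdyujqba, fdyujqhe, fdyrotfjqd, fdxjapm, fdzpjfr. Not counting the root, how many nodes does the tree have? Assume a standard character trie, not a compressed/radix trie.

Insert word by word; a character creates a node only if that edge doesn't already exist:
  "fdygenewn" → 9 new (f, d, y, g, e, n, e, w, n)
  "fdygessym" → prefix "fdyge" already present; 4 new (s, s, y, m)
  "fdyujqheax" → prefix "fdy" already present; 7 new (u, j, q, h, e, a, x)
  "fdyu" → prefix "fdyu" already present; 0 new (none)
  "fdyujqba" → prefix "fdyujq" already present; 2 new (b, a)
  "fdyujqhe" → prefix "fdyujqhe" already present; 0 new (none)
  "fdyrotfjqd" → prefix "fdy" already present; 7 new (r, o, t, f, j, q, d)
  "fdxjapm" → prefix "fd" already present; 5 new (x, j, a, p, m)
  "fdzpjfr" → prefix "fd" already present; 5 new (z, p, j, f, r)
Total nodes = 9 + 4 + 7 + 0 + 2 + 0 + 7 + 5 + 5 = 39

39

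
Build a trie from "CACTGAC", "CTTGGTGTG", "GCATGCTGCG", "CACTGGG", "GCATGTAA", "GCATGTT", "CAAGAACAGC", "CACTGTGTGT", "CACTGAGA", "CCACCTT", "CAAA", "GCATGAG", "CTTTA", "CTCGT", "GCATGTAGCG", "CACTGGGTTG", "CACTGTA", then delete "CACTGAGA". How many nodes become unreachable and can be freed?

Walk "CACTGAGA" from the leaf back toward the root, removing each node that no remaining word uses.
The suffix "GA" (2 nodes) is used only by "CACTGAGA"; the node for "CACTGA" still has the child "C", so pruning stops there.
Nodes removed: 2

2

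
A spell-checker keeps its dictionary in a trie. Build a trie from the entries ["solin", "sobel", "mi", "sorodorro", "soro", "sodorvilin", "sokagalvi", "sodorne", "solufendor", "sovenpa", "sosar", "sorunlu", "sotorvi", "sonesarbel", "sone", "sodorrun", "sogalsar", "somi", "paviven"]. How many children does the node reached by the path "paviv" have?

Walk "paviv" from the root, arriving at one node.
Characters that immediately follow "paviv" among the stored strings: {e}.
That node has 1 child edge.

1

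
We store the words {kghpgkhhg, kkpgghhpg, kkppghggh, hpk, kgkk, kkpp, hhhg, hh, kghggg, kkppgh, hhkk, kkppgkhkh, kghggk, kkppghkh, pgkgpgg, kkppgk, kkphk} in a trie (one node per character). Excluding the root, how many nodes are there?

52

For each word, the new-node count is its length minus the longest prefix already in the trie:
  "kghpgkhhg" → 9 new (k, g, h, p, g, k, h, h, g)
  "kkpgghhpg" → prefix "k" already present; 8 new (k, p, g, g, h, h, p, g)
  "kkppghggh" → prefix "kkp" already present; 6 new (p, g, h, g, g, h)
  "hpk" → 3 new (h, p, k)
  "kgkk" → prefix "kg" already present; 2 new (k, k)
  "kkpp" → prefix "kkpp" already present; 0 new (none)
  "hhhg" → prefix "h" already present; 3 new (h, h, g)
  "hh" → prefix "hh" already present; 0 new (none)
  "kghggg" → prefix "kgh" already present; 3 new (g, g, g)
  "kkppgh" → prefix "kkppgh" already present; 0 new (none)
  "hhkk" → prefix "hh" already present; 2 new (k, k)
  "kkppgkhkh" → prefix "kkppg" already present; 4 new (k, h, k, h)
  "kghggk" → prefix "kghgg" already present; 1 new (k)
  "kkppghkh" → prefix "kkppgh" already present; 2 new (k, h)
  "pgkgpgg" → 7 new (p, g, k, g, p, g, g)
  "kkppgk" → prefix "kkppgk" already present; 0 new (none)
  "kkphk" → prefix "kkp" already present; 2 new (h, k)
Total nodes = 9 + 8 + 6 + 3 + 2 + 0 + 3 + 0 + 3 + 0 + 2 + 4 + 1 + 2 + 7 + 0 + 2 = 52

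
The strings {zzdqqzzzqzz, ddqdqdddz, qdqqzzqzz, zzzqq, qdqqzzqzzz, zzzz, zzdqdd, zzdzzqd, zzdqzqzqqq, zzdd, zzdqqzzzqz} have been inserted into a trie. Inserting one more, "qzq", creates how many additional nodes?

2

"q" is already a path in the trie; the remaining "zq" must be added.
So 3 − 1 = 2 new nodes.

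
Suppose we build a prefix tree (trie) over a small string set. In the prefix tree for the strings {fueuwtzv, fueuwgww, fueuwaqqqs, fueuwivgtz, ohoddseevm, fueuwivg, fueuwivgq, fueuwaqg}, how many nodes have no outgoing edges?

Leaves are exactly the stored words that no other stored word extends.
Those words: "fueuwaqg", "fueuwaqqqs", "fueuwgww", "fueuwivgq", "fueuwivgtz", "fueuwtzv", "ohoddseevm"
Leaf count: 7

7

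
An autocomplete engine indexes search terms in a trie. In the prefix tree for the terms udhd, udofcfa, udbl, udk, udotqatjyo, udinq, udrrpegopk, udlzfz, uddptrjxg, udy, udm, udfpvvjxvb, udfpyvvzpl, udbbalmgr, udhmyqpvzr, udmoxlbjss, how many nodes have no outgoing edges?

15

A leaf is a node with no children — equivalently, the end of a word that is not a proper prefix of any other stored word.
Those words: "udbbalmgr", "udbl", "uddptrjxg", "udfpvvjxvb", "udfpyvvzpl", "udhd", "udhmyqpvzr", "udinq", "udk", "udlzfz", "udmoxlbjss", "udofcfa", "udotqatjyo", "udrrpegopk", "udy"
Leaf count: 15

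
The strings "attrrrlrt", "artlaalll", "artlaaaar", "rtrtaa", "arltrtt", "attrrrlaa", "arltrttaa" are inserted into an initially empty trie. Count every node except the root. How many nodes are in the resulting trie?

35

For each word, the new-node count is its length minus the longest prefix already in the trie:
  "attrrrlrt" → 9 new (a, t, t, r, r, r, l, r, t)
  "artlaalll" → prefix "a" already present; 8 new (r, t, l, a, a, l, l, l)
  "artlaaaar" → prefix "artlaa" already present; 3 new (a, a, r)
  "rtrtaa" → 6 new (r, t, r, t, a, a)
  "arltrtt" → prefix "ar" already present; 5 new (l, t, r, t, t)
  "attrrrlaa" → prefix "attrrrl" already present; 2 new (a, a)
  "arltrttaa" → prefix "arltrtt" already present; 2 new (a, a)
Total nodes = 9 + 8 + 3 + 6 + 5 + 2 + 2 = 35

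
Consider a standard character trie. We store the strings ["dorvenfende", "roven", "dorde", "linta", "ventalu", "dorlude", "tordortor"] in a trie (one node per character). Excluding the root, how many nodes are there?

43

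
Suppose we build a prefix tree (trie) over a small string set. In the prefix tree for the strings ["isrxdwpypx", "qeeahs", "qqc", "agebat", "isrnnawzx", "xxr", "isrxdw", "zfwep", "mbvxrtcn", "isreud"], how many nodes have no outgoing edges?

9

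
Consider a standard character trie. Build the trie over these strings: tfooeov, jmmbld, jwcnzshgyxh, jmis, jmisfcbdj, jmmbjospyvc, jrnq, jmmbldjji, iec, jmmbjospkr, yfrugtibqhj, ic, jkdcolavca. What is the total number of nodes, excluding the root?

For each word, the new-node count is its length minus the longest prefix already in the trie:
  "tfooeov" → 7 new (t, f, o, o, e, o, v)
  "jmmbld" → 6 new (j, m, m, b, l, d)
  "jwcnzshgyxh" → prefix "j" already present; 10 new (w, c, n, z, s, h, g, y, x, h)
  "jmis" → prefix "jm" already present; 2 new (i, s)
  "jmisfcbdj" → prefix "jmis" already present; 5 new (f, c, b, d, j)
  "jmmbjospyvc" → prefix "jmmb" already present; 7 new (j, o, s, p, y, v, c)
  "jrnq" → prefix "j" already present; 3 new (r, n, q)
  "jmmbldjji" → prefix "jmmbld" already present; 3 new (j, j, i)
  "iec" → 3 new (i, e, c)
  "jmmbjospkr" → prefix "jmmbjosp" already present; 2 new (k, r)
  "yfrugtibqhj" → 11 new (y, f, r, u, g, t, i, b, q, h, j)
  "ic" → prefix "i" already present; 1 new (c)
  "jkdcolavca" → prefix "j" already present; 9 new (k, d, c, o, l, a, v, c, a)
Total nodes = 7 + 6 + 10 + 2 + 5 + 7 + 3 + 3 + 3 + 2 + 11 + 1 + 9 = 69

69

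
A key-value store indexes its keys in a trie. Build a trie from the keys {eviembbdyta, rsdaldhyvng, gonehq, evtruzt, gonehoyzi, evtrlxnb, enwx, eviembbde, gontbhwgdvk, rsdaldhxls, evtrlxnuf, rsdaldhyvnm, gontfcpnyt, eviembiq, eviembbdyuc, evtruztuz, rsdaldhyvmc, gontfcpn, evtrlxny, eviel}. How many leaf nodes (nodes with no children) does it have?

18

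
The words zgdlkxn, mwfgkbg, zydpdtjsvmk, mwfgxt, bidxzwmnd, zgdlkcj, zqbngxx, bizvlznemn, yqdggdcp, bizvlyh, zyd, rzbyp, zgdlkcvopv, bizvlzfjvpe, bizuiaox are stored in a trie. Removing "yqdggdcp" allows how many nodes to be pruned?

A node on "yqdggdcp"'s path can go only if nothing else ends at it or branches off below it.
No other word shares any prefix with "yqdggdcp", so all 8 of its nodes go.
Nodes removed: 8

8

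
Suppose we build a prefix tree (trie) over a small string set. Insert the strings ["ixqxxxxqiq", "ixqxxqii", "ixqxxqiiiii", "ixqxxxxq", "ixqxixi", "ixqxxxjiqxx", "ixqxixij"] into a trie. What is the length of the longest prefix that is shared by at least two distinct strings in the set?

Equivalently: take the maximum, over all pairs, of their longest common prefix length.
e.g. "ixqxxqii" and "ixqxxqiiiii" share the prefix "ixqxxqii" of length 8; no pair shares a longer one.
Longest shared-prefix length: 8

8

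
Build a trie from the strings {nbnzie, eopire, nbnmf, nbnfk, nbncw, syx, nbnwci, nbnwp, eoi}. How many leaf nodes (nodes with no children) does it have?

9

A leaf is a node with no children — equivalently, the end of a word that is not a proper prefix of any other stored word.
Those words: "eoi", "eopire", "nbncw", "nbnfk", "nbnmf", "nbnwci", "nbnwp", "nbnzie", "syx"
Leaf count: 9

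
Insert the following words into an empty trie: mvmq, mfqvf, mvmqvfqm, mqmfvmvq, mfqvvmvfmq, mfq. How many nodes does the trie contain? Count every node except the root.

Trie structure (* marks end of a word):
(root)
└─ m
   ├─ f
   │  └─ q *
   │     └─ v
   │        ├─ f *
   │        └─ v
   │           └─ m
   │              └─ v
   │                 └─ f
   │                    └─ m
   │                       └─ q *
   ├─ q
   │  └─ m
   │     └─ f
   │        └─ v
   │           └─ m
   │              └─ v
   │                 └─ q *
   └─ v
      └─ m
         └─ q *
            └─ v
               └─ f
                  └─ q
                     └─ m *
Counting every labelled node above: 25.

25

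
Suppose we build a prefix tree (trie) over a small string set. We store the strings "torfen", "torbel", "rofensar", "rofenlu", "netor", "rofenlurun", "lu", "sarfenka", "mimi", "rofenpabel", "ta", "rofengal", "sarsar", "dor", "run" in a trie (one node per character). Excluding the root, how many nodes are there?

58

For each word, the new-node count is its length minus the longest prefix already in the trie:
  "torfen" → 6 new (t, o, r, f, e, n)
  "torbel" → prefix "tor" already present; 3 new (b, e, l)
  "rofensar" → 8 new (r, o, f, e, n, s, a, r)
  "rofenlu" → prefix "rofen" already present; 2 new (l, u)
  "netor" → 5 new (n, e, t, o, r)
  "rofenlurun" → prefix "rofenlu" already present; 3 new (r, u, n)
  "lu" → 2 new (l, u)
  "sarfenka" → 8 new (s, a, r, f, e, n, k, a)
  "mimi" → 4 new (m, i, m, i)
  "rofenpabel" → prefix "rofen" already present; 5 new (p, a, b, e, l)
  "ta" → prefix "t" already present; 1 new (a)
  "rofengal" → prefix "rofen" already present; 3 new (g, a, l)
  "sarsar" → prefix "sar" already present; 3 new (s, a, r)
  "dor" → 3 new (d, o, r)
  "run" → prefix "r" already present; 2 new (u, n)
Total nodes = 6 + 3 + 8 + 2 + 5 + 3 + 2 + 8 + 4 + 5 + 1 + 3 + 3 + 3 + 2 = 58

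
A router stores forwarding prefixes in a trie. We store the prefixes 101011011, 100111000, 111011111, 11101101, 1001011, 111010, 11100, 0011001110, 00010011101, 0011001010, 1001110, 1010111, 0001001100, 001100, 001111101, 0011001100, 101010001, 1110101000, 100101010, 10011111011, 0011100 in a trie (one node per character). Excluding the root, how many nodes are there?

For each word, the new-node count is its length minus the longest prefix already in the trie:
  "101011011" → 9 new (1, 0, 1, 0, 1, 1, 0, 1, 1)
  "100111000" → prefix "10" already present; 7 new (0, 1, 1, 1, 0, 0, 0)
  "111011111" → prefix "1" already present; 8 new (1, 1, 0, 1, 1, 1, 1, 1)
  "11101101" → prefix "111011" already present; 2 new (0, 1)
  "1001011" → prefix "1001" already present; 3 new (0, 1, 1)
  "111010" → prefix "11101" already present; 1 new (0)
  "11100" → prefix "1110" already present; 1 new (0)
  "0011001110" → 10 new (0, 0, 1, 1, 0, 0, 1, 1, 1, 0)
  "00010011101" → prefix "00" already present; 9 new (0, 1, 0, 0, 1, 1, 1, 0, 1)
  "0011001010" → prefix "0011001" already present; 3 new (0, 1, 0)
  "1001110" → prefix "1001110" already present; 0 new (none)
  "1010111" → prefix "101011" already present; 1 new (1)
  "0001001100" → prefix "00010011" already present; 2 new (0, 0)
  "001100" → prefix "001100" already present; 0 new (none)
  "001111101" → prefix "0011" already present; 5 new (1, 1, 1, 0, 1)
  "0011001100" → prefix "00110011" already present; 2 new (0, 0)
  "101010001" → prefix "10101" already present; 4 new (0, 0, 0, 1)
  "1110101000" → prefix "111010" already present; 4 new (1, 0, 0, 0)
  "100101010" → prefix "100101" already present; 3 new (0, 1, 0)
  "10011111011" → prefix "100111" already present; 5 new (1, 1, 0, 1, 1)
  "0011100" → prefix "00111" already present; 2 new (0, 0)
Total nodes = 9 + 7 + 8 + 2 + 3 + 1 + 1 + 10 + 9 + 3 + 0 + 1 + 2 + 0 + 5 + 2 + 4 + 4 + 3 + 5 + 2 = 81

81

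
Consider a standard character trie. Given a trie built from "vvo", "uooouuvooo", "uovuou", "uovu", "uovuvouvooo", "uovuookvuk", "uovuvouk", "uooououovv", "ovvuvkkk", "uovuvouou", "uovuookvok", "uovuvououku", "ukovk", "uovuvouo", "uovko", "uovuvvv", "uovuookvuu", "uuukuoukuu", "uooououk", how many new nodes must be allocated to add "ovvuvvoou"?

4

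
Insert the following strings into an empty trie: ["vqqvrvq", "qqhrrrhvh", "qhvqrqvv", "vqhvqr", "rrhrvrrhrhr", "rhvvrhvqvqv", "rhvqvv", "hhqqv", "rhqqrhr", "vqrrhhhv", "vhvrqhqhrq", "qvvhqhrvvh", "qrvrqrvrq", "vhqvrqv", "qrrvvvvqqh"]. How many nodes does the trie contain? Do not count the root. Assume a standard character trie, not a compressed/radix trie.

106

Insert word by word; a character creates a node only if that edge doesn't already exist:
  "vqqvrvq" → 7 new (v, q, q, v, r, v, q)
  "qqhrrrhvh" → 9 new (q, q, h, r, r, r, h, v, h)
  "qhvqrqvv" → prefix "q" already present; 7 new (h, v, q, r, q, v, v)
  "vqhvqr" → prefix "vq" already present; 4 new (h, v, q, r)
  "rrhrvrrhrhr" → 11 new (r, r, h, r, v, r, r, h, r, h, r)
  "rhvvrhvqvqv" → prefix "r" already present; 10 new (h, v, v, r, h, v, q, v, q, v)
  "rhvqvv" → prefix "rhv" already present; 3 new (q, v, v)
  "hhqqv" → 5 new (h, h, q, q, v)
  "rhqqrhr" → prefix "rh" already present; 5 new (q, q, r, h, r)
  "vqrrhhhv" → prefix "vq" already present; 6 new (r, r, h, h, h, v)
  "vhvrqhqhrq" → prefix "v" already present; 9 new (h, v, r, q, h, q, h, r, q)
  "qvvhqhrvvh" → prefix "q" already present; 9 new (v, v, h, q, h, r, v, v, h)
  "qrvrqrvrq" → prefix "q" already present; 8 new (r, v, r, q, r, v, r, q)
  "vhqvrqv" → prefix "vh" already present; 5 new (q, v, r, q, v)
  "qrrvvvvqqh" → prefix "qr" already present; 8 new (r, v, v, v, v, q, q, h)
Total nodes = 7 + 9 + 7 + 4 + 11 + 10 + 3 + 5 + 5 + 6 + 9 + 9 + 8 + 5 + 8 = 106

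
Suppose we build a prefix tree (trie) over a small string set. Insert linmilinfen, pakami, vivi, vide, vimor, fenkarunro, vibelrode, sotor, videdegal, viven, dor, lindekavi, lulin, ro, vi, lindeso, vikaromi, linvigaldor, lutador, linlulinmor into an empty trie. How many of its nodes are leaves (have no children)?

18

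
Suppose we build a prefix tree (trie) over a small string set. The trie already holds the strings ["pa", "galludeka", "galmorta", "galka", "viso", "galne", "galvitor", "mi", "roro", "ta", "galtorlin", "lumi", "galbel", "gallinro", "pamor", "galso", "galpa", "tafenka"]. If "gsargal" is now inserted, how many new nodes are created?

6

The longest prefix of "gsargal" already in the trie is "g" (length 1).
New nodes needed: |"gsargal"| − 1 = 7 − 1 = 6.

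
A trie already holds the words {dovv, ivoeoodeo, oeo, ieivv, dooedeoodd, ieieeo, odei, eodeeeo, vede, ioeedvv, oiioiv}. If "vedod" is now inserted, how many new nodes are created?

2

"ved" is already a path in the trie; the remaining "od" must be added.
Each of the 2 remaining characters creates one node.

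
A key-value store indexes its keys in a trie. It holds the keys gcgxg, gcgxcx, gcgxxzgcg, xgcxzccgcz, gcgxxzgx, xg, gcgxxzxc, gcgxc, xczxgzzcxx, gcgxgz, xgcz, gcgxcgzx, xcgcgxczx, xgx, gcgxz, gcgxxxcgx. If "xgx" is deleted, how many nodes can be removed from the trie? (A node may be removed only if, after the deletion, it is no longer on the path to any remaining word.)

Walk "xgx" from the leaf back toward the root, removing each node that no remaining word uses.
The suffix "x" (1 node) is used only by "xgx"; the node for "xg" still has the child "c", so pruning stops there.
Nodes removed: 1

1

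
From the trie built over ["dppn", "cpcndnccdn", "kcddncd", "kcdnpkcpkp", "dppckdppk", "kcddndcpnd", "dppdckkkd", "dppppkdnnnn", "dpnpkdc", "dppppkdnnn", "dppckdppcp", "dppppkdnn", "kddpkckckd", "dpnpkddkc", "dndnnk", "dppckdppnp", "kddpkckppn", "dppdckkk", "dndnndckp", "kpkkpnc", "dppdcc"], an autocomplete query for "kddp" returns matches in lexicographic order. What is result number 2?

DFS of the "kddp" subtree visits, in order: "kddpkckckd", "kddpkckppn"
The 2nd is kddpkckppn.

kddpkckppn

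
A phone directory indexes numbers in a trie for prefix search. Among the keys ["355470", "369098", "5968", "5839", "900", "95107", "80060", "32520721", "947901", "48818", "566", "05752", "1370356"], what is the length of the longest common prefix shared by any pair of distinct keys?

1

The deepest shared node is where two words last agree before diverging.
e.g. "32520721" and "355470" share the prefix "3" of length 1; no pair shares a longer one.
Longest shared-prefix length: 1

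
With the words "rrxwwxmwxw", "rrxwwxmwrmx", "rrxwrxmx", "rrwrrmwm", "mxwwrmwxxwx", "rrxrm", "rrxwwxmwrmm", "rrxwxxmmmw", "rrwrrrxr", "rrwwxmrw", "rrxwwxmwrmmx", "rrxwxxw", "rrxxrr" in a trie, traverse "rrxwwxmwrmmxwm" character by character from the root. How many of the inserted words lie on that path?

2

Traverse "rrxwwxmwrmmxwm" character by character; count nodes along the way that are marked as word ends.
Prefixes of the query that are stored words: "rrxwwxmwrmm", "rrxwwxmwrmmx"
Count: 2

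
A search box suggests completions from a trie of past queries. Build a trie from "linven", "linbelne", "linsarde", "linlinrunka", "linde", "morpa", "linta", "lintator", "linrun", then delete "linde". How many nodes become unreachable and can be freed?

2

After clearing the end-marker at "linde", prune upward until reaching a node still needed by another word.
The suffix "de" (2 nodes) is used only by "linde"; the node for "lin" still has the child "v", so pruning stops there.
Nodes removed: 2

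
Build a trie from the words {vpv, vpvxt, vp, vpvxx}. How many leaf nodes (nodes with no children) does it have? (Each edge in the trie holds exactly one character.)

A leaf is a node with no children — equivalently, the end of a word that is not a proper prefix of any other stored word.
Those words: "vpvxt", "vpvxx"
Leaf count: 2

2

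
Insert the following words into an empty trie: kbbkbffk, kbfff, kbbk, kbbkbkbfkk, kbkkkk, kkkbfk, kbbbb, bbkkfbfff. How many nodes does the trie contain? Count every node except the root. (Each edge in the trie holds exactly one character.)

36

Trie structure (* marks end of a word):
(root)
├─ b
│  └─ b
│     └─ k
│        └─ k
│           └─ f
│              └─ b
│                 └─ f
│                    └─ f
│                       └─ f *
└─ k
   ├─ b
   │  ├─ b
   │  │  ├─ b
   │  │  │  └─ b *
   │  │  └─ k *
   │  │     └─ b
   │  │        ├─ f
   │  │        │  └─ f
   │  │        │     └─ k *
   │  │        └─ k
   │  │           └─ b
   │  │              └─ f
   │  │                 └─ k
   │  │                    └─ k *
   │  ├─ f
   │  │  └─ f
   │  │     └─ f *
   │  └─ k
   │     └─ k
   │        └─ k
   │           └─ k *
   └─ k
      └─ k
         └─ b
            └─ f
               └─ k *
Counting every labelled node above: 36.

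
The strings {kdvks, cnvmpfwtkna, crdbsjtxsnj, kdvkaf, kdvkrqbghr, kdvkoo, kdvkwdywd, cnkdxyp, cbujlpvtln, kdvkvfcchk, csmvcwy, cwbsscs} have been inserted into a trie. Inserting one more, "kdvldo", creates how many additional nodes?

3

The longest prefix of "kdvldo" already in the trie is "kdv" (length 3).
New nodes needed: |"kdvldo"| − 3 = 6 − 3 = 3.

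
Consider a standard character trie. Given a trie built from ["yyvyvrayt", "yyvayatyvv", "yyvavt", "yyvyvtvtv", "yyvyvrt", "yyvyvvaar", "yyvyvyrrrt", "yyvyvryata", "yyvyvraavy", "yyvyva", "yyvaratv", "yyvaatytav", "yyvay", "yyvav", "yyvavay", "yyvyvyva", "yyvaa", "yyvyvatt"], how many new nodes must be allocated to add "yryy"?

3

Walking "yryy" from the root, the first 1 characters ("y") follow existing edges; "r" is the first miss.
So 4 − 1 = 3 new nodes.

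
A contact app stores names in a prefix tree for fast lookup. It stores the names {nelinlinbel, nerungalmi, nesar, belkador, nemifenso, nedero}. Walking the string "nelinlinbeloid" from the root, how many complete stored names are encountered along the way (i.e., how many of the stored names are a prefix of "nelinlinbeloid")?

1

Traverse "nelinlinbeloid" character by character; count nodes along the way that are marked as word ends.
Prefixes of the query that are stored words: "nelinlinbel"
Count: 1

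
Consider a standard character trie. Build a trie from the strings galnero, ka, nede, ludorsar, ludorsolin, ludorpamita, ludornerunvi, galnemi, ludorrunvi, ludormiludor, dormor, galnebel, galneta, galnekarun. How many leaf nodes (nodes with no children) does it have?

14

A leaf is a node with no children — equivalently, the end of a word that is not a proper prefix of any other stored word.
Those words: "dormor", "galnebel", "galnekarun", "galnemi", "galnero", "galneta", "ka", "ludormiludor", "ludornerunvi", "ludorpamita", "ludorrunvi", "ludorsar", "ludorsolin", "nede"
Leaf count: 14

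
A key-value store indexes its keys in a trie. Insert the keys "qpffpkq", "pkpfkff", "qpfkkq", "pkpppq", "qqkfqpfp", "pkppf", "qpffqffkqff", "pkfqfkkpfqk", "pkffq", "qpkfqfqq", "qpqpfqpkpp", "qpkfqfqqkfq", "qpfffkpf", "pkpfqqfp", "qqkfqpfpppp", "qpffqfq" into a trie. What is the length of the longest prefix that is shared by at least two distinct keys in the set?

The deepest shared node is where two words last agree before diverging.
e.g. "qpkfqfqq" and "qpkfqfqqkfq" share the prefix "qpkfqfqq" of length 8; no pair shares a longer one.
Longest shared-prefix length: 8

8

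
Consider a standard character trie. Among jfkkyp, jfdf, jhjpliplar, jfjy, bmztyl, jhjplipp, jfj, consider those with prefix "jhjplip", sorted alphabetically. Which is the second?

jhjplipp

Words with prefix "jhjplip", in lexicographic order: "jhjpliplar", "jhjplipp"
Position 2: jhjplipp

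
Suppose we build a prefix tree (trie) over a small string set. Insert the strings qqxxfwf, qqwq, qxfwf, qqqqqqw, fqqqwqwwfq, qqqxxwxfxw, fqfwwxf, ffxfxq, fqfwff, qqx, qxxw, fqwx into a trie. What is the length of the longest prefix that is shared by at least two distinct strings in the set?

Look for the deepest trie node that still has at least two words in its subtree.
e.g. "fqfwff" and "fqfwwxf" share the prefix "fqfw" of length 4; no pair shares a longer one.
Longest shared-prefix length: 4

4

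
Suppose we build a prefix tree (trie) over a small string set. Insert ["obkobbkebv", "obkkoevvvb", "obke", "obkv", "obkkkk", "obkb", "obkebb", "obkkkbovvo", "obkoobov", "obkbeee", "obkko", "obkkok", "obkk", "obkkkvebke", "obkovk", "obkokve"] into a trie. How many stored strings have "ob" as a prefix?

Traverse to the node for "ob", then collect every word in that subtree.
Matches: "obkb", "obkbeee", "obke", "obkebb", "obkk", "obkkkbovvo", "obkkkk", "obkkkvebke", "obkko", "obkkoevvvb", "obkkok", "obkobbkebv", "obkokve", "obkoobov", "obkovk", "obkv"
Count: 16

16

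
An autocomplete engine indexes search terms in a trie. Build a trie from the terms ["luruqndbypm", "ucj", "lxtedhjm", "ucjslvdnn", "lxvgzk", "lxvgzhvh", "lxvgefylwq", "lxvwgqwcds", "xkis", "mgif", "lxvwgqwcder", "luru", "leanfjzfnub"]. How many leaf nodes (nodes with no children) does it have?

Leaves are exactly the stored words that no other stored word extends.
Those words: "leanfjzfnub", "luruqndbypm", "lxtedhjm", "lxvgefylwq", "lxvgzhvh", "lxvgzk", "lxvwgqwcder", "lxvwgqwcds", "mgif", "ucjslvdnn", "xkis"
Leaf count: 11

11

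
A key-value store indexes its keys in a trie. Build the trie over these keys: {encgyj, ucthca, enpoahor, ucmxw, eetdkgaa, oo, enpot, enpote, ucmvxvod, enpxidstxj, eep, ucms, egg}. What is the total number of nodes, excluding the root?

48

Trace insertions, counting only characters that open a new branch:
  "encgyj" → 6 new (e, n, c, g, y, j)
  "ucthca" → 6 new (u, c, t, h, c, a)
  "enpoahor" → prefix "en" already present; 6 new (p, o, a, h, o, r)
  "ucmxw" → prefix "uc" already present; 3 new (m, x, w)
  "eetdkgaa" → prefix "e" already present; 7 new (e, t, d, k, g, a, a)
  "oo" → 2 new (o, o)
  "enpot" → prefix "enpo" already present; 1 new (t)
  "enpote" → prefix "enpot" already present; 1 new (e)
  "ucmvxvod" → prefix "ucm" already present; 5 new (v, x, v, o, d)
  "enpxidstxj" → prefix "enp" already present; 7 new (x, i, d, s, t, x, j)
  "eep" → prefix "ee" already present; 1 new (p)
  "ucms" → prefix "ucm" already present; 1 new (s)
  "egg" → prefix "e" already present; 2 new (g, g)
Total nodes = 6 + 6 + 6 + 3 + 7 + 2 + 1 + 1 + 5 + 7 + 1 + 1 + 2 = 48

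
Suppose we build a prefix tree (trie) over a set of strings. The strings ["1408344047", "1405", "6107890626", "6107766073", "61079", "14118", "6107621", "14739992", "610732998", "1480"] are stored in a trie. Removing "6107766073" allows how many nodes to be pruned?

Walk "6107766073" from the leaf back toward the root, removing each node that no remaining word uses.
The suffix "766073" (6 nodes) is used only by "6107766073"; the node for "6107" still has the child "8", so pruning stops there.
Nodes removed: 6

6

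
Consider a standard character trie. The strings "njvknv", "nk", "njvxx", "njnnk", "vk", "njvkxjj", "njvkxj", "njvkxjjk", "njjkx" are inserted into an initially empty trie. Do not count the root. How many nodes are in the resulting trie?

21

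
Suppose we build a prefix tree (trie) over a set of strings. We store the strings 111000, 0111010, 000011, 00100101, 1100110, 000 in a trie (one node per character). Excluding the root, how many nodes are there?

Trace insertions, counting only characters that open a new branch:
  "111000" → 6 new (1, 1, 1, 0, 0, 0)
  "0111010" → 7 new (0, 1, 1, 1, 0, 1, 0)
  "000011" → prefix "0" already present; 5 new (0, 0, 0, 1, 1)
  "00100101" → prefix "00" already present; 6 new (1, 0, 0, 1, 0, 1)
  "1100110" → prefix "11" already present; 5 new (0, 0, 1, 1, 0)
  "000" → prefix "000" already present; 0 new (none)
Total nodes = 6 + 7 + 5 + 6 + 5 + 0 = 29

29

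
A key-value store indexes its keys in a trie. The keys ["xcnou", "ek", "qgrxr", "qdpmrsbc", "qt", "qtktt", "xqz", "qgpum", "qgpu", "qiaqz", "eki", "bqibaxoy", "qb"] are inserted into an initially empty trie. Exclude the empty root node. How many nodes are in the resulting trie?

42

Count nodes per top-level branch (shared prefixes stored once):
  'b'-branch (bqibaxoy): 8 nodes
  'e'-branch (ek, eki): 3 nodes
  'q'-branch (qb, qdpmrsbc, qgpu, qgpum, qgrxr, qiaqz, qt, qtktt): 24 nodes
  'x'-branch (xcnou, xqz): 7 nodes
Sum: 42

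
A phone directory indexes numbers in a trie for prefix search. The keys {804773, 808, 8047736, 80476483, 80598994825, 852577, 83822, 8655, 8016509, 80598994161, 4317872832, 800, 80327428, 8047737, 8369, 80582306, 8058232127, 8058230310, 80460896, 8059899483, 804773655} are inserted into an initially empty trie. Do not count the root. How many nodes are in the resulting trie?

Trace insertions, counting only characters that open a new branch:
  "804773" → 6 new (8, 0, 4, 7, 7, 3)
  "808" → prefix "80" already present; 1 new (8)
  "8047736" → prefix "804773" already present; 1 new (6)
  "80476483" → prefix "8047" already present; 4 new (6, 4, 8, 3)
  "80598994825" → prefix "80" already present; 9 new (5, 9, 8, 9, 9, 4, 8, 2, 5)
  "852577" → prefix "8" already present; 5 new (5, 2, 5, 7, 7)
  "83822" → prefix "8" already present; 4 new (3, 8, 2, 2)
  "8655" → prefix "8" already present; 3 new (6, 5, 5)
  "8016509" → prefix "80" already present; 5 new (1, 6, 5, 0, 9)
  "80598994161" → prefix "80598994" already present; 3 new (1, 6, 1)
  "4317872832" → 10 new (4, 3, 1, 7, 8, 7, 2, 8, 3, 2)
  "800" → prefix "80" already present; 1 new (0)
  "80327428" → prefix "80" already present; 6 new (3, 2, 7, 4, 2, 8)
  "8047737" → prefix "804773" already present; 1 new (7)
  "8369" → prefix "83" already present; 2 new (6, 9)
  "80582306" → prefix "805" already present; 5 new (8, 2, 3, 0, 6)
  "8058232127" → prefix "805823" already present; 4 new (2, 1, 2, 7)
  "8058230310" → prefix "8058230" already present; 3 new (3, 1, 0)
  "80460896" → prefix "804" already present; 5 new (6, 0, 8, 9, 6)
  "8059899483" → prefix "805989948" already present; 1 new (3)
  "804773655" → prefix "8047736" already present; 2 new (5, 5)
Total nodes = 6 + 1 + 1 + 4 + 9 + 5 + 4 + 3 + 5 + 3 + 10 + 1 + 6 + 1 + 2 + 5 + 4 + 3 + 5 + 1 + 2 = 81

81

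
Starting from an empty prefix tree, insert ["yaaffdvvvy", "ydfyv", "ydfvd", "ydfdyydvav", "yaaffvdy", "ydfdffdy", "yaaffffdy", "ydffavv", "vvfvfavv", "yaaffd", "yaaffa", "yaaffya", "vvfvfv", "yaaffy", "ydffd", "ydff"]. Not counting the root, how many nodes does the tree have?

51

Count nodes per top-level branch (shared prefixes stored once):
  'v'-branch (vvfvfavv, vvfvfv): 9 nodes
  'y'-branch (yaaffa, yaaffd, yaaffdvvvy, yaaffffdy, yaaffvdy, yaaffy, yaaffya, ydfdffdy, ydfdyydvav, ydff, ydffavv, ydffd, ydfvd, ydfyv): 42 nodes
Sum: 51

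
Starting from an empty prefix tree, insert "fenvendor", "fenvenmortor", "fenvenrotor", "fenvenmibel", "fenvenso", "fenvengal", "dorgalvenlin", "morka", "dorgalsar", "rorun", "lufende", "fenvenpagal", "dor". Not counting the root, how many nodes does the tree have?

Count nodes per top-level branch (shared prefixes stored once):
  'd'-branch (dor, dorgalsar, dorgalvenlin): 15 nodes
  'f'-branch (fenvendor, fenvengal, fenvenmibel, fenvenmortor, fenvenpagal, fenvenrotor, fenvenso): 34 nodes
  'l'-branch (lufende): 7 nodes
  'm'-branch (morka): 5 nodes
  'r'-branch (rorun): 5 nodes
Sum: 66

66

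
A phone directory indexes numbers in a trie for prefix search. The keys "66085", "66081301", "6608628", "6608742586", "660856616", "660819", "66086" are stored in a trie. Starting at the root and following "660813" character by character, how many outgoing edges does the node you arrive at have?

The children of the "660813" node are the distinct next characters among strings starting with "660813".
Characters that immediately follow "660813" among the stored strings: {0}.
That node has 1 child edge.

1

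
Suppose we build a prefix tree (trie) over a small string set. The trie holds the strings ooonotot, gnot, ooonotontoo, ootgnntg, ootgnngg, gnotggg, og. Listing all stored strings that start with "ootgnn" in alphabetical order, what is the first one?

ootgnngg

Words with prefix "ootgnn", in lexicographic order: "ootgnngg", "ootgnntg"
The 1st is ootgnngg.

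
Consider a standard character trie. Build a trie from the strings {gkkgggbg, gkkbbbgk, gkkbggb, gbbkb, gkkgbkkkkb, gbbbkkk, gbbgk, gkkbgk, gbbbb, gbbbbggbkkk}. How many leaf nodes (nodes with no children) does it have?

A leaf is a node with no children — equivalently, the end of a word that is not a proper prefix of any other stored word.
Those words: "gbbbbggbkkk", "gbbbkkk", "gbbgk", "gbbkb", "gkkbbbgk", "gkkbggb", "gkkbgk", "gkkgbkkkkb", "gkkgggbg"
Leaf count: 9

9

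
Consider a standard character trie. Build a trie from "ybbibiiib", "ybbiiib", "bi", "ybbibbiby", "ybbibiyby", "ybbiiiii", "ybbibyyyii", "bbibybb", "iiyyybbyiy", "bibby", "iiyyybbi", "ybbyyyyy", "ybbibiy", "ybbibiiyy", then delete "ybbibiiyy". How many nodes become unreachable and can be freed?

A node on "ybbibiiyy"'s path can go only if nothing else ends at it or branches off below it.
The suffix "yy" (2 nodes) is used only by "ybbibiiyy"; the node for "ybbibii" still has the child "i", so pruning stops there.
Nodes removed: 2

2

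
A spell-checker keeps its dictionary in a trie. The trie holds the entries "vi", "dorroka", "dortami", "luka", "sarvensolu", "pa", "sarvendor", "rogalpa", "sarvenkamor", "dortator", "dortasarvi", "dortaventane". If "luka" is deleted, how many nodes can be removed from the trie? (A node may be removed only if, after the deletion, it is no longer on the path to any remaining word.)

Walk "luka" from the leaf back toward the root, removing each node that no remaining word uses.
No other word shares any prefix with "luka", so all 4 of its nodes go.
Nodes removed: 4

4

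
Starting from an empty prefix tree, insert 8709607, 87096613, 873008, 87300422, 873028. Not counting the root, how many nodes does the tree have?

For each word, the new-node count is its length minus the longest prefix already in the trie:
  "8709607" → 7 new (8, 7, 0, 9, 6, 0, 7)
  "87096613" → prefix "87096" already present; 3 new (6, 1, 3)
  "873008" → prefix "87" already present; 4 new (3, 0, 0, 8)
  "87300422" → prefix "87300" already present; 3 new (4, 2, 2)
  "873028" → prefix "8730" already present; 2 new (2, 8)
Total nodes = 7 + 3 + 4 + 3 + 2 = 19

19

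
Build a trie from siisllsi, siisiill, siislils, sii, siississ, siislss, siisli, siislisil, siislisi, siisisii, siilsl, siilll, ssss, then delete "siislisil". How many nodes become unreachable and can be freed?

1

Walk "siislisil" from the leaf back toward the root, removing each node that no remaining word uses.
The suffix "l" (1 node) is used only by "siislisil"; "siislisi" is itself a stored word, so pruning stops there.
Nodes removed: 1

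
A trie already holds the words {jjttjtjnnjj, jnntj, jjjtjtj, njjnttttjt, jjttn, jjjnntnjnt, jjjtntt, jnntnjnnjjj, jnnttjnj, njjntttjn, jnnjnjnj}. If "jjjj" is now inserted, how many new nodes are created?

1

The longest prefix of "jjjj" already in the trie is "jjj" (length 3).
New nodes needed: |"jjjj"| − 3 = 4 − 3 = 1.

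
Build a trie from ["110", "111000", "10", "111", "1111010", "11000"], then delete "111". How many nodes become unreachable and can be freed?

Walk "111" from the leaf back toward the root, removing each node that no remaining word uses.
Every node on "111" is still needed (e.g. by "111000"), so nothing is freed.
Nodes removed: 0

0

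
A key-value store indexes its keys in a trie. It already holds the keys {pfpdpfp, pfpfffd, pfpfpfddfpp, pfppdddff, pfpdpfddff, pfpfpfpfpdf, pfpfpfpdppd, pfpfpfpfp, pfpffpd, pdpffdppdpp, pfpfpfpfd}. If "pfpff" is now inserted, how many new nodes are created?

0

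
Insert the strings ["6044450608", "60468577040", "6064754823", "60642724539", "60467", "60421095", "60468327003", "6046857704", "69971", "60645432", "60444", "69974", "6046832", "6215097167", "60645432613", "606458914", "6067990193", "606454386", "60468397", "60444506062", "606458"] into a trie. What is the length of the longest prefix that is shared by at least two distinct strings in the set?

10

Look for the deepest trie node that still has at least two words in its subtree.
"6046857704" and "60468577040" agree on "6046857704" (10 characters) before diverging; nothing deeper is shared.
Longest shared-prefix length: 10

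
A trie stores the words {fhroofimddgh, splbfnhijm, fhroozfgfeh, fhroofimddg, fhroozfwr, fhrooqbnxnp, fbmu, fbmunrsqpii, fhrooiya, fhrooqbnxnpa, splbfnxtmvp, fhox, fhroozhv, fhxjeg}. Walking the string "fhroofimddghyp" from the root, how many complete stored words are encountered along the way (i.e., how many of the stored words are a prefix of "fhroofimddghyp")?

2

Walk "fhroofimddghyp" from the root; an end-of-word marker is hit whenever a stored word is a prefix of "fhroofimddghyp".
Prefixes of the query that are stored words: "fhroofimddg", "fhroofimddgh"
Count: 2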